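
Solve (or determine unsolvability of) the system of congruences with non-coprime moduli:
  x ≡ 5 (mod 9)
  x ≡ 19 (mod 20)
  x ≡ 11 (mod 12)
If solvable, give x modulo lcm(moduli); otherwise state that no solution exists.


Moduli 9, 20, 12 are not pairwise coprime, so CRT works modulo lcm(m_i) when all pairwise compatibility conditions hold.
Pairwise compatibility: gcd(m_i, m_j) must divide a_i - a_j for every pair.
Merge one congruence at a time:
  Start: x ≡ 5 (mod 9).
  Combine with x ≡ 19 (mod 20): gcd(9, 20) = 1; 19 - 5 = 14, which IS divisible by 1, so compatible.
    Write x = 5 + 9·t and substitute into x ≡ 19 (mod 20): 9·t ≡ 19 − 5 = 14 (mod 20).
    The inverse of 9 mod 20 is 9 (since 9·9 = 81 = 4·20 + 1), so t ≡ 9·14 = 126 ≡ 6 (mod 20).
    Then x = 5 + 9·6 = 59, valid modulo lcm(9, 20) = 180: x ≡ 59 (mod 180).
  Combine with x ≡ 11 (mod 12): gcd(180, 12) = 12; 11 - 59 = -48, which IS divisible by 12, so compatible.
    Write x = 59 + 180·t and substitute into x ≡ 11 (mod 12): 180·t ≡ 11 − 59 = -48 (mod 12).
    Divide the congruence (and modulus) by g = 12: 15·t ≡ -4 (mod 1).
    Modulo 1 every t works; take t = 0.
    Then x = 59 + 180·0 = 59, valid modulo lcm(180, 12) = 180: x ≡ 59 (mod 180).
Verify: 59 mod 9 = 5, 59 mod 20 = 19, 59 mod 12 = 11.

x ≡ 59 (mod 180).


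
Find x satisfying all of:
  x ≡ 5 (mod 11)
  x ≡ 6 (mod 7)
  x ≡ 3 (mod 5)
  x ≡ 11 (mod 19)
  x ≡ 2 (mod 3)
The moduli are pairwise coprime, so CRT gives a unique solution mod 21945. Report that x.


Product of moduli M = 11 · 7 · 5 · 19 · 3 = 21945.
Merge one congruence at a time:
  Start: x ≡ 5 (mod 11).
  Combine with x ≡ 6 (mod 7); new modulus lcm = 77.
    Write x = 5 + 11·t and substitute into x ≡ 6 (mod 7): 11·t ≡ 6 − 5 = 1 (mod 7).
    Reduce coefficients mod 7: 4·t ≡ 1 (mod 7).
    The inverse of 4 mod 7 is 2 (since 4·2 = 8 = 1·7 + 1), so t ≡ 2·1 = 2 ≡ 2 (mod 7).
    Then x = 5 + 11·2 = 27, valid modulo lcm(11, 7) = 77: x ≡ 27 (mod 77).
  Combine with x ≡ 3 (mod 5); new modulus lcm = 385.
    Write x = 27 + 77·t and substitute into x ≡ 3 (mod 5): 77·t ≡ 3 − 27 = -24 (mod 5).
    Reduce coefficients mod 5: 2·t ≡ 1 (mod 5).
    The inverse of 2 mod 5 is 3 (since 2·3 = 6 = 1·5 + 1), so t ≡ 3·1 = 3 ≡ 3 (mod 5).
    Then x = 27 + 77·3 = 258, valid modulo lcm(77, 5) = 385: x ≡ 258 (mod 385).
  Combine with x ≡ 11 (mod 19); new modulus lcm = 7315.
    Write x = 258 + 385·t and substitute into x ≡ 11 (mod 19): 385·t ≡ 11 − 258 = -247 (mod 19).
    Reduce coefficients mod 19: 5·t ≡ 0 (mod 19).
    The inverse of 5 mod 19 is 4 (since 5·4 = 20 = 1·19 + 1), so t ≡ 4·0 = 0 ≡ 0 (mod 19).
    Then x = 258 + 385·0 = 258, valid modulo lcm(385, 19) = 7315: x ≡ 258 (mod 7315).
  Combine with x ≡ 2 (mod 3); new modulus lcm = 21945.
    Write x = 258 + 7315·t and substitute into x ≡ 2 (mod 3): 7315·t ≡ 2 − 258 = -256 (mod 3).
    Reduce coefficients mod 3: 1·t ≡ 2 (mod 3).
    So t ≡ 2 (mod 3).
    Then x = 258 + 7315·2 = 14888, valid modulo lcm(7315, 3) = 21945: x ≡ 14888 (mod 21945).
Verify against each original: 14888 mod 11 = 5, 14888 mod 7 = 6, 14888 mod 5 = 3, 14888 mod 19 = 11, 14888 mod 3 = 2.

x ≡ 14888 (mod 21945).


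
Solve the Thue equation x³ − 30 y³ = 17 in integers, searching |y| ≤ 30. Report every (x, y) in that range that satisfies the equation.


The equation is x³ - 30y³ = 17. For fixed y, x³ = 30·y³ + 17, so a solution requires the RHS to be a perfect cube.
Strategy: iterate y from -30 to 30, compute RHS = 30·y³ + 17, and check whether it is a (positive or negative) perfect cube.
Check small values of y:
  y = 0: RHS = 17 is not a perfect cube.
  y = 1: RHS = 47 is not a perfect cube.
  y = -1: RHS = -13 is not a perfect cube.
  y = 2: RHS = 257 is not a perfect cube.
  y = -2: RHS = -223 is not a perfect cube.
  y = 3: RHS = 827 is not a perfect cube.
  y = -3: RHS = -793 is not a perfect cube.
Continuing the search up to |y| = 30 finds no solutions either.
No (x, y) in the scanned range satisfies the equation.

No integer solutions with |y| ≤ 30.


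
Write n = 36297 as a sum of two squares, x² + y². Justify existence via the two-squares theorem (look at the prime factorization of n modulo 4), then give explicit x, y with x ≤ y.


Step 1: Factor n = 36297 = 3^2 · 37 · 109.
Step 2: Check the mod-4 condition on each prime factor: 3 ≡ 3 (mod 4), exponent 2 (must be even); 37 ≡ 1 (mod 4), exponent 1; 109 ≡ 1 (mod 4), exponent 1.
All primes ≡ 3 (mod 4) appear to even exponent (or don't appear), so by the two-squares theorem n IS expressible as a sum of two squares.
Step 3: Build a representation. Group n = k² · m with k = 3 and m = 37 · 109 = 4033 (a product of primes ≡ 1 (mod 4)); a representation of m scales to one of n via (k·x)² + (k·y)² = k²(x² + y²). Each prime p ≡ 1 (mod 4) is itself a sum of two squares; find a² by testing p − a² for a perfect square:
  37: 37 − 1² = 36 = 6² ⇒ 37 = 1² + 6².
  109: 109 − 1² = 108, 109 − 2² = 105, 109 − 3² = 100 = 10² ⇒ 109 = 3² + 10².
  Combine using the Brahmagupta–Fibonacci identity (a² + b²)(c² + d²) = (ac − bd)² + (ad + bc)² = (ac + bd)² + (ad − bc)²:
  37 · 109 = 4033: from (1² + 6²)(3² + 10²), take (1·3 − 6·10, 1·10 + 6·3) = (3 − 60, 10 + 18) = (-57, 28); dropping signs (only squares matter) gives (57, 28); check 57² + 28² = 3249 + 784 = 4033 ✓.
  Scale by k = 3: (3·57, 3·28) = (171, 84).
Step 4: Order so x ≤ y and verify: 84² + 171² = 7056 + 29241 = 36297 = n. ✓

n = 36297 = 84² + 171² (one valid representation with x ≤ y).


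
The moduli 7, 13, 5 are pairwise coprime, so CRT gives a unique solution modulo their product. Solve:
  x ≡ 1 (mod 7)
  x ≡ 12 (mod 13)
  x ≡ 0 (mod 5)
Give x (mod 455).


Moduli 7, 13, 5 are pairwise coprime; by CRT there is a unique solution modulo M = 7 · 13 · 5 = 455.
Solve pairwise, accumulating the modulus:
  Start with x ≡ 1 (mod 7).
  Combine with x ≡ 12 (mod 13): since gcd(7, 13) = 1, we get a unique residue mod 91.
    Write x = 1 + 7·t and substitute into x ≡ 12 (mod 13): 7·t ≡ 12 − 1 = 11 (mod 13).
    The inverse of 7 mod 13 is 2 (since 7·2 = 14 = 1·13 + 1), so t ≡ 2·11 = 22 ≡ 9 (mod 13).
    Then x = 1 + 7·9 = 64, valid modulo lcm(7, 13) = 91: x ≡ 64 (mod 91).
  Combine with x ≡ 0 (mod 5): since gcd(91, 5) = 1, we get a unique residue mod 455.
    Write x = 64 + 91·t and substitute into x ≡ 0 (mod 5): 91·t ≡ 0 − 64 = -64 (mod 5).
    Reduce coefficients mod 5: 1·t ≡ 1 (mod 5).
    So t ≡ 1 (mod 5).
    Then x = 64 + 91·1 = 155, valid modulo lcm(91, 5) = 455: x ≡ 155 (mod 455).
Verify: 155 mod 7 = 1 ✓, 155 mod 13 = 12 ✓, 155 mod 5 = 0 ✓.

x ≡ 155 (mod 455).


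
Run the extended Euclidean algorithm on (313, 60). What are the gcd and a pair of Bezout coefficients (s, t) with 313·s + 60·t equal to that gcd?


Euclidean algorithm on (313, 60) — divide until remainder is 0:
  313 = 5 · 60 + 13
  60 = 4 · 13 + 8
  13 = 1 · 8 + 5
  8 = 1 · 5 + 3
  5 = 1 · 3 + 2
  3 = 1 · 2 + 1
  2 = 2 · 1 + 0
gcd(313, 60) = 1.
Track Bezout coefficients alongside the remainders: start with r₀ = 313 = a·1 + b·0 (s = 1, t = 0) and r₁ = 60 = a·0 + b·1 (s = 0, t = 1); each new remainder r_{k+1} = r_{k-1} − q_k·r_k inherits s_{k+1} = s_{k-1} − q_k·s_k, t_{k+1} = t_{k-1} − q_k·t_k, so r_k = a·s_k + b·t_k at every step:
  q = 5: r = 13, s = 1 − 5·0 = 1, t = 0 − 5·1 = -5  (check: 313·1 + 60·(-5) = 13)
  q = 4: r = 8, s = 0 − 4·1 = -4, t = 1 − 4·(-5) = 21  (check: 313·(-4) + 60·21 = 8)
  q = 1: r = 5, s = 1 − 1·(-4) = 5, t = -5 − 1·21 = -26  (check: 313·5 + 60·(-26) = 5)
  q = 1: r = 3, s = -4 − 1·5 = -9, t = 21 − 1·(-26) = 47  (check: 313·(-9) + 60·47 = 3)
  q = 1: r = 2, s = 5 − 1·(-9) = 14, t = -26 − 1·47 = -73  (check: 313·14 + 60·(-73) = 2)
  q = 1: r = 1, s = -9 − 1·14 = -23, t = 47 − 1·(-73) = 120  (check: 313·(-23) + 60·120 = 1)
The row with r = 1 (the gcd) gives the Bezout coefficients s = -23, t = 120.
Result: 313 · (-23) + 60 · (120) = 1.

gcd(313, 60) = 1; s = -23, t = 120 (check: 313·(-23) + 60·120 = 1).


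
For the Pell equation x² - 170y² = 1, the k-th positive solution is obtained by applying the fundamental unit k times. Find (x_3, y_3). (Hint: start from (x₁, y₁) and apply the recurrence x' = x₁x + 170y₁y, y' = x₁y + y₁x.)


Step 1: Find the fundamental solution (x₁, y₁) of x² - 170y² = 1.
  Expand √170 as a continued fraction. a₀ = ⌊√170⌋ = 13; iterate m_{k+1} = d_k·a_k − m_k, d_{k+1} = (170 − m_{k+1}²)/d_k, a_{k+1} = ⌊(a₀ + m_{k+1})/d_{k+1}⌋ (starting m₀ = 0, d₀ = 1), with convergents p_k = a_k·p_{k-1} + p_{k-2}, q_k = a_k·q_{k-1} + q_{k-2} (p₋₁ = 1, q₋₁ = 0):
  k = 0: a₀ = 13; p₀/q₀ = 13/1; p₀² − 170·q₀² = 169 − 170 = -1.
  k = 1: m = 13, d = 1, a = ⌊(13 + 13)/1⌋ = 26; p/q = (26·13 + 1)/(26·1 + 0) = 339/26; p² − 170·q² = 114921 − 114920 = 1.
  The first convergent with p² − 170·q² = 1 gives the fundamental solution (x₁, y₁) = (339, 26).
Step 2: Apply the recurrence (x_{n+1}, y_{n+1}) = (x₁x_n + 170y₁y_n, x₁y_n + y₁x_n) repeatedly.
  From (x_1, y_1) = (339, 26): x_2 = 339·339 + 170·26·26 = 229841; y_2 = 339·26 + 26·339 = 17628.
  From (x_2, y_2) = (229841, 17628): x_3 = 339·229841 + 170·26·17628 = 155831859; y_3 = 339·17628 + 26·229841 = 11951758.
Step 3: Verify x_3² - 170·y_3² = 24283568279395881 - 24283568279395880 = 1 (should be 1). ✓

(x_1, y_1) = (339, 26); (x_3, y_3) = (155831859, 11951758).


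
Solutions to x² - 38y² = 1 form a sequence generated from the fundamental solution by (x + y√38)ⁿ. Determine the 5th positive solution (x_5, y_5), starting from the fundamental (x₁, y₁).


Step 1: Find the fundamental solution (x₁, y₁) of x² - 38y² = 1.
  Expand √38 as a continued fraction. a₀ = ⌊√38⌋ = 6; iterate m_{k+1} = d_k·a_k − m_k, d_{k+1} = (38 − m_{k+1}²)/d_k, a_{k+1} = ⌊(a₀ + m_{k+1})/d_{k+1}⌋ (starting m₀ = 0, d₀ = 1), with convergents p_k = a_k·p_{k-1} + p_{k-2}, q_k = a_k·q_{k-1} + q_{k-2} (p₋₁ = 1, q₋₁ = 0):
  k = 0: a₀ = 6; p₀/q₀ = 6/1; p₀² − 38·q₀² = 36 − 38 = -2.
  k = 1: m = 6, d = 2, a = ⌊(6 + 6)/2⌋ = 6; p/q = (6·6 + 1)/(6·1 + 0) = 37/6; p² − 38·q² = 1369 − 1368 = 1.
  The first convergent with p² − 38·q² = 1 gives the fundamental solution (x₁, y₁) = (37, 6).
Step 2: Apply the recurrence (x_{n+1}, y_{n+1}) = (x₁x_n + 38y₁y_n, x₁y_n + y₁x_n) repeatedly.
  From (x_1, y_1) = (37, 6): x_2 = 37·37 + 38·6·6 = 2737; y_2 = 37·6 + 6·37 = 444.
  From (x_2, y_2) = (2737, 444): x_3 = 37·2737 + 38·6·444 = 202501; y_3 = 37·444 + 6·2737 = 32850.
  From (x_3, y_3) = (202501, 32850): x_4 = 37·202501 + 38·6·32850 = 14982337; y_4 = 37·32850 + 6·202501 = 2430456.
  From (x_4, y_4) = (14982337, 2430456): x_5 = 37·14982337 + 38·6·2430456 = 1108490437; y_5 = 37·2430456 + 6·14982337 = 179820894.
Step 3: Verify x_5² - 38·y_5² = 1228751048920450969 - 1228751048920450968 = 1 (should be 1). ✓

(x_1, y_1) = (37, 6); (x_5, y_5) = (1108490437, 179820894).


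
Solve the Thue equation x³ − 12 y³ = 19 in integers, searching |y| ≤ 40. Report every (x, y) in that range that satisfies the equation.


The equation is x³ - 12y³ = 19. For fixed y, x³ = 12·y³ + 19, so a solution requires the RHS to be a perfect cube.
Strategy: iterate y from -40 to 40, compute RHS = 12·y³ + 19, and check whether it is a (positive or negative) perfect cube.
Check small values of y:
  y = 0: RHS = 19 is not a perfect cube.
  y = 1: RHS = 31 is not a perfect cube.
  y = -1: RHS = 7 is not a perfect cube.
  y = 2: RHS = 115 is not a perfect cube.
  y = -2: RHS = -77 is not a perfect cube.
  y = 3: RHS = 343 = (7)³ ⇒ x = 7 works.
  y = -3: RHS = -305 is not a perfect cube.
Continuing the search up to |y| = 40 finds no further solutions beyond those listed.
Collected solutions: (7, 3).

Solutions (with |y| ≤ 40): (7, 3).


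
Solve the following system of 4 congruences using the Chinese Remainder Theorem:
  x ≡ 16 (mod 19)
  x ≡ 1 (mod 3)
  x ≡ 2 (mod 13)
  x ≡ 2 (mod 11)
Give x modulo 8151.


Product of moduli M = 19 · 3 · 13 · 11 = 8151.
Merge one congruence at a time:
  Start: x ≡ 16 (mod 19).
  Combine with x ≡ 1 (mod 3); new modulus lcm = 57.
    Write x = 16 + 19·t and substitute into x ≡ 1 (mod 3): 19·t ≡ 1 − 16 = -15 (mod 3).
    Reduce coefficients mod 3: 1·t ≡ 0 (mod 3).
    So t ≡ 0 (mod 3).
    Then x = 16 + 19·0 = 16, valid modulo lcm(19, 3) = 57: x ≡ 16 (mod 57).
  Combine with x ≡ 2 (mod 13); new modulus lcm = 741.
    Write x = 16 + 57·t and substitute into x ≡ 2 (mod 13): 57·t ≡ 2 − 16 = -14 (mod 13).
    Reduce coefficients mod 13: 5·t ≡ 12 (mod 13).
    The inverse of 5 mod 13 is 8 (since 5·8 = 40 = 3·13 + 1), so t ≡ 8·12 = 96 ≡ 5 (mod 13).
    Then x = 16 + 57·5 = 301, valid modulo lcm(57, 13) = 741: x ≡ 301 (mod 741).
  Combine with x ≡ 2 (mod 11); new modulus lcm = 8151.
    Write x = 301 + 741·t and substitute into x ≡ 2 (mod 11): 741·t ≡ 2 − 301 = -299 (mod 11).
    Reduce coefficients mod 11: 4·t ≡ 9 (mod 11).
    The inverse of 4 mod 11 is 3 (since 4·3 = 12 = 1·11 + 1), so t ≡ 3·9 = 27 ≡ 5 (mod 11).
    Then x = 301 + 741·5 = 4006, valid modulo lcm(741, 11) = 8151: x ≡ 4006 (mod 8151).
Verify against each original: 4006 mod 19 = 16, 4006 mod 3 = 1, 4006 mod 13 = 2, 4006 mod 11 = 2.

x ≡ 4006 (mod 8151).


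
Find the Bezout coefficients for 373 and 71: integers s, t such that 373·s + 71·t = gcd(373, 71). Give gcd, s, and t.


Euclidean algorithm on (373, 71) — divide until remainder is 0:
  373 = 5 · 71 + 18
  71 = 3 · 18 + 17
  18 = 1 · 17 + 1
  17 = 17 · 1 + 0
gcd(373, 71) = 1.
Track Bezout coefficients alongside the remainders: start with r₀ = 373 = a·1 + b·0 (s = 1, t = 0) and r₁ = 71 = a·0 + b·1 (s = 0, t = 1); each new remainder r_{k+1} = r_{k-1} − q_k·r_k inherits s_{k+1} = s_{k-1} − q_k·s_k, t_{k+1} = t_{k-1} − q_k·t_k, so r_k = a·s_k + b·t_k at every step:
  q = 5: r = 18, s = 1 − 5·0 = 1, t = 0 − 5·1 = -5  (check: 373·1 + 71·(-5) = 18)
  q = 3: r = 17, s = 0 − 3·1 = -3, t = 1 − 3·(-5) = 16  (check: 373·(-3) + 71·16 = 17)
  q = 1: r = 1, s = 1 − 1·(-3) = 4, t = -5 − 1·16 = -21  (check: 373·4 + 71·(-21) = 1)
The row with r = 1 (the gcd) gives the Bezout coefficients s = 4, t = -21.
Result: 373 · (4) + 71 · (-21) = 1.

gcd(373, 71) = 1; s = 4, t = -21 (check: 373·4 + 71·(-21) = 1).


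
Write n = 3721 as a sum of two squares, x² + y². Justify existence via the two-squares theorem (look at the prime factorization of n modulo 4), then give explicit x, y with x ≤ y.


Step 1: Factor n = 3721 = 61^2.
Step 2: Check the mod-4 condition on each prime factor: 61 ≡ 1 (mod 4), exponent 2.
All primes ≡ 3 (mod 4) appear to even exponent (or don't appear), so by the two-squares theorem n IS expressible as a sum of two squares.
Step 3: Build a representation. Here n = 61 · 61 is a product of primes ≡ 1 (mod 4). Each prime p ≡ 1 (mod 4) is itself a sum of two squares; find a² by testing p − a² for a perfect square:
  61: 61 − 1² = 60, 61 − 2² = 57, 61 − 3² = 52, 61 − 4² = 45, 61 − 5² = 36 = 6² ⇒ 61 = 5² + 6².
  Combine using the Brahmagupta–Fibonacci identity (a² + b²)(c² + d²) = (ac − bd)² + (ad + bc)² = (ac + bd)² + (ad − bc)²:
  61 · 61 = 3721: from (5² + 6²)(5² + 6²), take (5·5 − 6·6, 5·6 + 6·5) = (25 − 36, 30 + 30) = (-11, 60); dropping signs (only squares matter) gives (11, 60); check 11² + 60² = 121 + 3600 = 3721 ✓.
Step 4: Order so x ≤ y and verify: 11² + 60² = 121 + 3600 = 3721 = n. ✓

n = 3721 = 11² + 60² (one valid representation with x ≤ y).


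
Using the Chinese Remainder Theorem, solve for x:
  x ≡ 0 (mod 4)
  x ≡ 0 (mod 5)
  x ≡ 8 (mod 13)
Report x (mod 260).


Moduli 4, 5, 13 are pairwise coprime; by CRT there is a unique solution modulo M = 4 · 5 · 13 = 260.
Solve pairwise, accumulating the modulus:
  Start with x ≡ 0 (mod 4).
  Combine with x ≡ 0 (mod 5): since gcd(4, 5) = 1, we get a unique residue mod 20.
    Write x = 0 + 4·t and substitute into x ≡ 0 (mod 5): 4·t ≡ 0 − 0 = 0 (mod 5).
    The inverse of 4 mod 5 is 4 (since 4·4 = 16 = 3·5 + 1), so t ≡ 4·0 = 0 ≡ 0 (mod 5).
    Then x = 0 + 4·0 = 0, valid modulo lcm(4, 5) = 20: x ≡ 0 (mod 20).
  Combine with x ≡ 8 (mod 13): since gcd(20, 13) = 1, we get a unique residue mod 260.
    Write x = 0 + 20·t and substitute into x ≡ 8 (mod 13): 20·t ≡ 8 − 0 = 8 (mod 13).
    Reduce coefficients mod 13: 7·t ≡ 8 (mod 13).
    The inverse of 7 mod 13 is 2 (since 7·2 = 14 = 1·13 + 1), so t ≡ 2·8 = 16 ≡ 3 (mod 13).
    Then x = 0 + 20·3 = 60, valid modulo lcm(20, 13) = 260: x ≡ 60 (mod 260).
Verify: 60 mod 4 = 0 ✓, 60 mod 5 = 0 ✓, 60 mod 13 = 8 ✓.

x ≡ 60 (mod 260).


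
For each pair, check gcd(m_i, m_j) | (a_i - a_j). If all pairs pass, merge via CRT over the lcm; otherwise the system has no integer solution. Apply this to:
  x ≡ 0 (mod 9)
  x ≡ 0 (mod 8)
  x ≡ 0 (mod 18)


Moduli 9, 8, 18 are not pairwise coprime, so CRT works modulo lcm(m_i) when all pairwise compatibility conditions hold.
Pairwise compatibility: gcd(m_i, m_j) must divide a_i - a_j for every pair.
Merge one congruence at a time:
  Start: x ≡ 0 (mod 9).
  Combine with x ≡ 0 (mod 8): gcd(9, 8) = 1; 0 - 0 = 0, which IS divisible by 1, so compatible.
    Write x = 0 + 9·t and substitute into x ≡ 0 (mod 8): 9·t ≡ 0 − 0 = 0 (mod 8).
    Reduce coefficients mod 8: 1·t ≡ 0 (mod 8).
    So t ≡ 0 (mod 8).
    Then x = 0 + 9·0 = 0, valid modulo lcm(9, 8) = 72: x ≡ 0 (mod 72).
  Combine with x ≡ 0 (mod 18): gcd(72, 18) = 18; 0 - 0 = 0, which IS divisible by 18, so compatible.
    Write x = 0 + 72·t and substitute into x ≡ 0 (mod 18): 72·t ≡ 0 − 0 = 0 (mod 18).
    Divide the congruence (and modulus) by g = 18: 4·t ≡ 0 (mod 1).
    Modulo 1 every t works; take t = 0.
    Then x = 0 + 72·0 = 0, valid modulo lcm(72, 18) = 72: x ≡ 0 (mod 72).
Verify: 0 mod 9 = 0, 0 mod 8 = 0, 0 mod 18 = 0.

x ≡ 0 (mod 72).


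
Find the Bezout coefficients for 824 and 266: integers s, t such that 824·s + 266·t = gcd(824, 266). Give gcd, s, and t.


Euclidean algorithm on (824, 266) — divide until remainder is 0:
  824 = 3 · 266 + 26
  266 = 10 · 26 + 6
  26 = 4 · 6 + 2
  6 = 3 · 2 + 0
gcd(824, 266) = 2.
Track Bezout coefficients alongside the remainders: start with r₀ = 824 = a·1 + b·0 (s = 1, t = 0) and r₁ = 266 = a·0 + b·1 (s = 0, t = 1); each new remainder r_{k+1} = r_{k-1} − q_k·r_k inherits s_{k+1} = s_{k-1} − q_k·s_k, t_{k+1} = t_{k-1} − q_k·t_k, so r_k = a·s_k + b·t_k at every step:
  q = 3: r = 26, s = 1 − 3·0 = 1, t = 0 − 3·1 = -3  (check: 824·1 + 266·(-3) = 26)
  q = 10: r = 6, s = 0 − 10·1 = -10, t = 1 − 10·(-3) = 31  (check: 824·(-10) + 266·31 = 6)
  q = 4: r = 2, s = 1 − 4·(-10) = 41, t = -3 − 4·31 = -127  (check: 824·41 + 266·(-127) = 2)
The row with r = 2 (the gcd) gives the Bezout coefficients s = 41, t = -127.
Result: 824 · (41) + 266 · (-127) = 2.

gcd(824, 266) = 2; s = 41, t = -127 (check: 824·41 + 266·(-127) = 2).


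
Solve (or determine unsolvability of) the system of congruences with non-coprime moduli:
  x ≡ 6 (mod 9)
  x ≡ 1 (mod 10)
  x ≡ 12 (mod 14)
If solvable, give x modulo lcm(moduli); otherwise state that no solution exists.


Moduli 9, 10, 14 are not pairwise coprime, so CRT works modulo lcm(m_i) when all pairwise compatibility conditions hold.
Pairwise compatibility: gcd(m_i, m_j) must divide a_i - a_j for every pair.
Merge one congruence at a time:
  Start: x ≡ 6 (mod 9).
  Combine with x ≡ 1 (mod 10): gcd(9, 10) = 1; 1 - 6 = -5, which IS divisible by 1, so compatible.
    Write x = 6 + 9·t and substitute into x ≡ 1 (mod 10): 9·t ≡ 1 − 6 = -5 (mod 10).
    Reduce coefficients mod 10: 9·t ≡ 5 (mod 10).
    The inverse of 9 mod 10 is 9 (since 9·9 = 81 = 8·10 + 1), so t ≡ 9·5 = 45 ≡ 5 (mod 10).
    Then x = 6 + 9·5 = 51, valid modulo lcm(9, 10) = 90: x ≡ 51 (mod 90).
  Combine with x ≡ 12 (mod 14): gcd(90, 14) = 2, and 12 - 51 = -39 is NOT divisible by 2.
    ⇒ system is inconsistent (no integer solution).

No solution (the system is inconsistent).


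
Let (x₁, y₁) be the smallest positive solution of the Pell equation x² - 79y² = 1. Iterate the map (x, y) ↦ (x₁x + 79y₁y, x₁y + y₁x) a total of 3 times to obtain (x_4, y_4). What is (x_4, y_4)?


Step 1: Find the fundamental solution (x₁, y₁) of x² - 79y² = 1.
  Expand √79 as a continued fraction. a₀ = ⌊√79⌋ = 8; iterate m_{k+1} = d_k·a_k − m_k, d_{k+1} = (79 − m_{k+1}²)/d_k, a_{k+1} = ⌊(a₀ + m_{k+1})/d_{k+1}⌋ (starting m₀ = 0, d₀ = 1), with convergents p_k = a_k·p_{k-1} + p_{k-2}, q_k = a_k·q_{k-1} + q_{k-2} (p₋₁ = 1, q₋₁ = 0):
  k = 0: a₀ = 8; p₀/q₀ = 8/1; p₀² − 79·q₀² = 64 − 79 = -15.
  k = 1: m = 8, d = 15, a = ⌊(8 + 8)/15⌋ = 1; p/q = (1·8 + 1)/(1·1 + 0) = 9/1; p² − 79·q² = 81 − 79 = 2.
  k = 2: m = 7, d = 2, a = ⌊(8 + 7)/2⌋ = 7; p/q = (7·9 + 8)/(7·1 + 1) = 71/8; p² − 79·q² = 5041 − 5056 = -15.
  k = 3: m = 7, d = 15, a = ⌊(8 + 7)/15⌋ = 1; p/q = (1·71 + 9)/(1·8 + 1) = 80/9; p² − 79·q² = 6400 − 6399 = 1.
  The first convergent with p² − 79·q² = 1 gives the fundamental solution (x₁, y₁) = (80, 9).
Step 2: Apply the recurrence (x_{n+1}, y_{n+1}) = (x₁x_n + 79y₁y_n, x₁y_n + y₁x_n) repeatedly.
  From (x_1, y_1) = (80, 9): x_2 = 80·80 + 79·9·9 = 12799; y_2 = 80·9 + 9·80 = 1440.
  From (x_2, y_2) = (12799, 1440): x_3 = 80·12799 + 79·9·1440 = 2047760; y_3 = 80·1440 + 9·12799 = 230391.
  From (x_3, y_3) = (2047760, 230391): x_4 = 80·2047760 + 79·9·230391 = 327628801; y_4 = 80·230391 + 9·2047760 = 36861120.
Step 3: Verify x_4² - 79·y_4² = 107340631244697601 - 107340631244697600 = 1 (should be 1). ✓

(x_1, y_1) = (80, 9); (x_4, y_4) = (327628801, 36861120).


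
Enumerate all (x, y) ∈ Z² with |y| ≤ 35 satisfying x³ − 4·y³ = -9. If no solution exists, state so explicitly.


The equation is x³ - 4y³ = -9. For fixed y, x³ = 4·y³ − 9, so a solution requires the RHS to be a perfect cube.
Strategy: iterate y from -35 to 35, compute RHS = 4·y³ − 9, and check whether it is a (positive or negative) perfect cube.
Check small values of y:
  y = 0: RHS = -9 is not a perfect cube.
  y = 1: RHS = -5 is not a perfect cube.
  y = -1: RHS = -13 is not a perfect cube.
  y = 2: RHS = 23 is not a perfect cube.
  y = -2: RHS = -41 is not a perfect cube.
  y = 3: RHS = 99 is not a perfect cube.
  y = -3: RHS = -117 is not a perfect cube.
Continuing the search up to |y| = 35 finds no solutions either.
No (x, y) in the scanned range satisfies the equation.

No integer solutions with |y| ≤ 35.


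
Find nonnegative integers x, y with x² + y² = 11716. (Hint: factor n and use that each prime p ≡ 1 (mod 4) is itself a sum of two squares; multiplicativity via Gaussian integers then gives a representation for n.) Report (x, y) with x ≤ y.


Step 1: Factor n = 11716 = 2^2 · 29 · 101.
Step 2: Check the mod-4 condition on each prime factor: 2 = 2 (special); 29 ≡ 1 (mod 4), exponent 1; 101 ≡ 1 (mod 4), exponent 1.
All primes ≡ 3 (mod 4) appear to even exponent (or don't appear), so by the two-squares theorem n IS expressible as a sum of two squares.
Step 3: Build a representation. Group n = k² · m with k = 2 and m = 29 · 101 = 2929 (a product of primes ≡ 1 (mod 4)); a representation of m scales to one of n via (k·x)² + (k·y)² = k²(x² + y²). Each prime p ≡ 1 (mod 4) is itself a sum of two squares; find a² by testing p − a² for a perfect square:
  29: 29 − 1² = 28, 29 − 2² = 25 = 5² ⇒ 29 = 2² + 5².
  101: 101 − 1² = 100 = 10² ⇒ 101 = 1² + 10².
  Combine using the Brahmagupta–Fibonacci identity (a² + b²)(c² + d²) = (ac − bd)² + (ad + bc)² = (ac + bd)² + (ad − bc)²:
  29 · 101 = 2929: from (2² + 5²)(1² + 10²), take (2·1 − 5·10, 2·10 + 5·1) = (2 − 50, 20 + 5) = (-48, 25); dropping signs (only squares matter) gives (48, 25); check 48² + 25² = 2304 + 625 = 2929 ✓.
  Scale by k = 2: (2·48, 2·25) = (96, 50).
Step 4: Order so x ≤ y and verify: 50² + 96² = 2500 + 9216 = 11716 = n. ✓

n = 11716 = 50² + 96² (one valid representation with x ≤ y).


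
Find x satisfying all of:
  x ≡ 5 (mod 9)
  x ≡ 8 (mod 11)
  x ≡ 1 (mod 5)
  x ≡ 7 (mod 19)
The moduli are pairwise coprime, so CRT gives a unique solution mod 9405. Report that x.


Product of moduli M = 9 · 11 · 5 · 19 = 9405.
Merge one congruence at a time:
  Start: x ≡ 5 (mod 9).
  Combine with x ≡ 8 (mod 11); new modulus lcm = 99.
    Write x = 5 + 9·t and substitute into x ≡ 8 (mod 11): 9·t ≡ 8 − 5 = 3 (mod 11).
    The inverse of 9 mod 11 is 5 (since 9·5 = 45 = 4·11 + 1), so t ≡ 5·3 = 15 ≡ 4 (mod 11).
    Then x = 5 + 9·4 = 41, valid modulo lcm(9, 11) = 99: x ≡ 41 (mod 99).
  Combine with x ≡ 1 (mod 5); new modulus lcm = 495.
    Write x = 41 + 99·t and substitute into x ≡ 1 (mod 5): 99·t ≡ 1 − 41 = -40 (mod 5).
    Reduce coefficients mod 5: 4·t ≡ 0 (mod 5).
    The inverse of 4 mod 5 is 4 (since 4·4 = 16 = 3·5 + 1), so t ≡ 4·0 = 0 ≡ 0 (mod 5).
    Then x = 41 + 99·0 = 41, valid modulo lcm(99, 5) = 495: x ≡ 41 (mod 495).
  Combine with x ≡ 7 (mod 19); new modulus lcm = 9405.
    Write x = 41 + 495·t and substitute into x ≡ 7 (mod 19): 495·t ≡ 7 − 41 = -34 (mod 19).
    Reduce coefficients mod 19: 1·t ≡ 4 (mod 19).
    So t ≡ 4 (mod 19).
    Then x = 41 + 495·4 = 2021, valid modulo lcm(495, 19) = 9405: x ≡ 2021 (mod 9405).
Verify against each original: 2021 mod 9 = 5, 2021 mod 11 = 8, 2021 mod 5 = 1, 2021 mod 19 = 7.

x ≡ 2021 (mod 9405).


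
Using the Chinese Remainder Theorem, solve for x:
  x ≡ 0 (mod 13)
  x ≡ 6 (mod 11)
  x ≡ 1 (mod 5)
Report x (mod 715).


Moduli 13, 11, 5 are pairwise coprime; by CRT there is a unique solution modulo M = 13 · 11 · 5 = 715.
Solve pairwise, accumulating the modulus:
  Start with x ≡ 0 (mod 13).
  Combine with x ≡ 6 (mod 11): since gcd(13, 11) = 1, we get a unique residue mod 143.
    Write x = 0 + 13·t and substitute into x ≡ 6 (mod 11): 13·t ≡ 6 − 0 = 6 (mod 11).
    Reduce coefficients mod 11: 2·t ≡ 6 (mod 11).
    The inverse of 2 mod 11 is 6 (since 2·6 = 12 = 1·11 + 1), so t ≡ 6·6 = 36 ≡ 3 (mod 11).
    Then x = 0 + 13·3 = 39, valid modulo lcm(13, 11) = 143: x ≡ 39 (mod 143).
  Combine with x ≡ 1 (mod 5): since gcd(143, 5) = 1, we get a unique residue mod 715.
    Write x = 39 + 143·t and substitute into x ≡ 1 (mod 5): 143·t ≡ 1 − 39 = -38 (mod 5).
    Reduce coefficients mod 5: 3·t ≡ 2 (mod 5).
    The inverse of 3 mod 5 is 2 (since 3·2 = 6 = 1·5 + 1), so t ≡ 2·2 = 4 ≡ 4 (mod 5).
    Then x = 39 + 143·4 = 611, valid modulo lcm(143, 5) = 715: x ≡ 611 (mod 715).
Verify: 611 mod 13 = 0 ✓, 611 mod 11 = 6 ✓, 611 mod 5 = 1 ✓.

x ≡ 611 (mod 715).


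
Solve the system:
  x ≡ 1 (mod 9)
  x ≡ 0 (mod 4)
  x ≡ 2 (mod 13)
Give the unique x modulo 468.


Moduli 9, 4, 13 are pairwise coprime; by CRT there is a unique solution modulo M = 9 · 4 · 13 = 468.
Solve pairwise, accumulating the modulus:
  Start with x ≡ 1 (mod 9).
  Combine with x ≡ 0 (mod 4): since gcd(9, 4) = 1, we get a unique residue mod 36.
    Write x = 1 + 9·t and substitute into x ≡ 0 (mod 4): 9·t ≡ 0 − 1 = -1 (mod 4).
    Reduce coefficients mod 4: 1·t ≡ 3 (mod 4).
    So t ≡ 3 (mod 4).
    Then x = 1 + 9·3 = 28, valid modulo lcm(9, 4) = 36: x ≡ 28 (mod 36).
  Combine with x ≡ 2 (mod 13): since gcd(36, 13) = 1, we get a unique residue mod 468.
    Write x = 28 + 36·t and substitute into x ≡ 2 (mod 13): 36·t ≡ 2 − 28 = -26 (mod 13).
    Reduce coefficients mod 13: 10·t ≡ 0 (mod 13).
    The inverse of 10 mod 13 is 4 (since 10·4 = 40 = 3·13 + 1), so t ≡ 4·0 = 0 ≡ 0 (mod 13).
    Then x = 28 + 36·0 = 28, valid modulo lcm(36, 13) = 468: x ≡ 28 (mod 468).
Verify: 28 mod 9 = 1 ✓, 28 mod 4 = 0 ✓, 28 mod 13 = 2 ✓.

x ≡ 28 (mod 468).


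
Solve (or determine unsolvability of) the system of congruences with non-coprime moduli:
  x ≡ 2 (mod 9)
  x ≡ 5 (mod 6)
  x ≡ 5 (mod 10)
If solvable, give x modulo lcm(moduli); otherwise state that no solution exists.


Moduli 9, 6, 10 are not pairwise coprime, so CRT works modulo lcm(m_i) when all pairwise compatibility conditions hold.
Pairwise compatibility: gcd(m_i, m_j) must divide a_i - a_j for every pair.
Merge one congruence at a time:
  Start: x ≡ 2 (mod 9).
  Combine with x ≡ 5 (mod 6): gcd(9, 6) = 3; 5 - 2 = 3, which IS divisible by 3, so compatible.
    Write x = 2 + 9·t and substitute into x ≡ 5 (mod 6): 9·t ≡ 5 − 2 = 3 (mod 6).
    Divide the congruence (and modulus) by g = 3: 3·t ≡ 1 (mod 2).
    Reduce coefficients mod 2: 1·t ≡ 1 (mod 2).
    So t ≡ 1 (mod 2).
    Then x = 2 + 9·1 = 11, valid modulo lcm(9, 6) = 18: x ≡ 11 (mod 18).
  Combine with x ≡ 5 (mod 10): gcd(18, 10) = 2; 5 - 11 = -6, which IS divisible by 2, so compatible.
    Write x = 11 + 18·t and substitute into x ≡ 5 (mod 10): 18·t ≡ 5 − 11 = -6 (mod 10).
    Divide the congruence (and modulus) by g = 2: 9·t ≡ -3 (mod 5).
    Reduce coefficients mod 5: 4·t ≡ 2 (mod 5).
    The inverse of 4 mod 5 is 4 (since 4·4 = 16 = 3·5 + 1), so t ≡ 4·2 = 8 ≡ 3 (mod 5).
    Then x = 11 + 18·3 = 65, valid modulo lcm(18, 10) = 90: x ≡ 65 (mod 90).
Verify: 65 mod 9 = 2, 65 mod 6 = 5, 65 mod 10 = 5.

x ≡ 65 (mod 90).


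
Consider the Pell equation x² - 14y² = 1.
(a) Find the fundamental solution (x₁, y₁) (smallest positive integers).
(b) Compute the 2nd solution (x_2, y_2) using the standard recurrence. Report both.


Step 1: Find the fundamental solution (x₁, y₁) of x² - 14y² = 1.
  Expand √14 as a continued fraction. a₀ = ⌊√14⌋ = 3; iterate m_{k+1} = d_k·a_k − m_k, d_{k+1} = (14 − m_{k+1}²)/d_k, a_{k+1} = ⌊(a₀ + m_{k+1})/d_{k+1}⌋ (starting m₀ = 0, d₀ = 1), with convergents p_k = a_k·p_{k-1} + p_{k-2}, q_k = a_k·q_{k-1} + q_{k-2} (p₋₁ = 1, q₋₁ = 0):
  k = 0: a₀ = 3; p₀/q₀ = 3/1; p₀² − 14·q₀² = 9 − 14 = -5.
  k = 1: m = 3, d = 5, a = ⌊(3 + 3)/5⌋ = 1; p/q = (1·3 + 1)/(1·1 + 0) = 4/1; p² − 14·q² = 16 − 14 = 2.
  k = 2: m = 2, d = 2, a = ⌊(3 + 2)/2⌋ = 2; p/q = (2·4 + 3)/(2·1 + 1) = 11/3; p² − 14·q² = 121 − 126 = -5.
  k = 3: m = 2, d = 5, a = ⌊(3 + 2)/5⌋ = 1; p/q = (1·11 + 4)/(1·3 + 1) = 15/4; p² − 14·q² = 225 − 224 = 1.
  The first convergent with p² − 14·q² = 1 gives the fundamental solution (x₁, y₁) = (15, 4).
Step 2: Apply the recurrence (x_{n+1}, y_{n+1}) = (x₁x_n + 14y₁y_n, x₁y_n + y₁x_n) repeatedly.
  From (x_1, y_1) = (15, 4): x_2 = 15·15 + 14·4·4 = 449; y_2 = 15·4 + 4·15 = 120.
Step 3: Verify x_2² - 14·y_2² = 201601 - 201600 = 1 (should be 1). ✓

(x_1, y_1) = (15, 4); (x_2, y_2) = (449, 120).


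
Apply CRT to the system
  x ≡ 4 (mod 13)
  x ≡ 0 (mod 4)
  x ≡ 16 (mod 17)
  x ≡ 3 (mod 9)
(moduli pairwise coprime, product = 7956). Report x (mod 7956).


Product of moduli M = 13 · 4 · 17 · 9 = 7956.
Merge one congruence at a time:
  Start: x ≡ 4 (mod 13).
  Combine with x ≡ 0 (mod 4); new modulus lcm = 52.
    Write x = 4 + 13·t and substitute into x ≡ 0 (mod 4): 13·t ≡ 0 − 4 = -4 (mod 4).
    Reduce coefficients mod 4: 1·t ≡ 0 (mod 4).
    So t ≡ 0 (mod 4).
    Then x = 4 + 13·0 = 4, valid modulo lcm(13, 4) = 52: x ≡ 4 (mod 52).
  Combine with x ≡ 16 (mod 17); new modulus lcm = 884.
    Write x = 4 + 52·t and substitute into x ≡ 16 (mod 17): 52·t ≡ 16 − 4 = 12 (mod 17).
    Reduce coefficients mod 17: 1·t ≡ 12 (mod 17).
    So t ≡ 12 (mod 17).
    Then x = 4 + 52·12 = 628, valid modulo lcm(52, 17) = 884: x ≡ 628 (mod 884).
  Combine with x ≡ 3 (mod 9); new modulus lcm = 7956.
    Write x = 628 + 884·t and substitute into x ≡ 3 (mod 9): 884·t ≡ 3 − 628 = -625 (mod 9).
    Reduce coefficients mod 9: 2·t ≡ 5 (mod 9).
    The inverse of 2 mod 9 is 5 (since 2·5 = 10 = 1·9 + 1), so t ≡ 5·5 = 25 ≡ 7 (mod 9).
    Then x = 628 + 884·7 = 6816, valid modulo lcm(884, 9) = 7956: x ≡ 6816 (mod 7956).
Verify against each original: 6816 mod 13 = 4, 6816 mod 4 = 0, 6816 mod 17 = 16, 6816 mod 9 = 3.

x ≡ 6816 (mod 7956).


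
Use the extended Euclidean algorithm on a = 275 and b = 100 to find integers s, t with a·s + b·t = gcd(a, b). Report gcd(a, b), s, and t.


Euclidean algorithm on (275, 100) — divide until remainder is 0:
  275 = 2 · 100 + 75
  100 = 1 · 75 + 25
  75 = 3 · 25 + 0
gcd(275, 100) = 25.
Track Bezout coefficients alongside the remainders: start with r₀ = 275 = a·1 + b·0 (s = 1, t = 0) and r₁ = 100 = a·0 + b·1 (s = 0, t = 1); each new remainder r_{k+1} = r_{k-1} − q_k·r_k inherits s_{k+1} = s_{k-1} − q_k·s_k, t_{k+1} = t_{k-1} − q_k·t_k, so r_k = a·s_k + b·t_k at every step:
  q = 2: r = 75, s = 1 − 2·0 = 1, t = 0 − 2·1 = -2  (check: 275·1 + 100·(-2) = 75)
  q = 1: r = 25, s = 0 − 1·1 = -1, t = 1 − 1·(-2) = 3  (check: 275·(-1) + 100·3 = 25)
The row with r = 25 (the gcd) gives the Bezout coefficients s = -1, t = 3.
Result: 275 · (-1) + 100 · (3) = 25.

gcd(275, 100) = 25; s = -1, t = 3 (check: 275·(-1) + 100·3 = 25).


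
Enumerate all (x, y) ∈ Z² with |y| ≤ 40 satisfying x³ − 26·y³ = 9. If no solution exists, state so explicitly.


The equation is x³ - 26y³ = 9. For fixed y, x³ = 26·y³ + 9, so a solution requires the RHS to be a perfect cube.
Strategy: iterate y from -40 to 40, compute RHS = 26·y³ + 9, and check whether it is a (positive or negative) perfect cube.
Check small values of y:
  y = 0: RHS = 9 is not a perfect cube.
  y = 1: RHS = 35 is not a perfect cube.
  y = -1: RHS = -17 is not a perfect cube.
  y = 2: RHS = 217 is not a perfect cube.
  y = -2: RHS = -199 is not a perfect cube.
  y = 3: RHS = 711 is not a perfect cube.
  y = -3: RHS = -693 is not a perfect cube.
Continuing the search up to |y| = 40 finds no solutions either.
No (x, y) in the scanned range satisfies the equation.

No integer solutions with |y| ≤ 40.


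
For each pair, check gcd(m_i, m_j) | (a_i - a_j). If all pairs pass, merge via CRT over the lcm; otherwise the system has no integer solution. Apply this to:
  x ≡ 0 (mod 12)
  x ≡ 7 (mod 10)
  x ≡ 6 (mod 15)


Moduli 12, 10, 15 are not pairwise coprime, so CRT works modulo lcm(m_i) when all pairwise compatibility conditions hold.
Pairwise compatibility: gcd(m_i, m_j) must divide a_i - a_j for every pair.
Merge one congruence at a time:
  Start: x ≡ 0 (mod 12).
  Combine with x ≡ 7 (mod 10): gcd(12, 10) = 2, and 7 - 0 = 7 is NOT divisible by 2.
    ⇒ system is inconsistent (no integer solution).

No solution (the system is inconsistent).


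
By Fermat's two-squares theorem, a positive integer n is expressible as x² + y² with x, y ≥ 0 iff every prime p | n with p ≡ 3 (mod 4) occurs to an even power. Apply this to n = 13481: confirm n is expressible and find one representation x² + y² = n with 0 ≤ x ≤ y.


Step 1: Factor n = 13481 = 13 · 17 · 61.
Step 2: Check the mod-4 condition on each prime factor: 13 ≡ 1 (mod 4), exponent 1; 17 ≡ 1 (mod 4), exponent 1; 61 ≡ 1 (mod 4), exponent 1.
All primes ≡ 3 (mod 4) appear to even exponent (or don't appear), so by the two-squares theorem n IS expressible as a sum of two squares.
Step 3: Build a representation. Here n = 13 · 17 · 61 is a product of primes ≡ 1 (mod 4). Each prime p ≡ 1 (mod 4) is itself a sum of two squares; find a² by testing p − a² for a perfect square:
  13: 13 − 1² = 12, 13 − 2² = 9 = 3² ⇒ 13 = 2² + 3².
  17: 17 − 1² = 16 = 4² ⇒ 17 = 1² + 4².
  61: 61 − 1² = 60, 61 − 2² = 57, 61 − 3² = 52, 61 − 4² = 45, 61 − 5² = 36 = 6² ⇒ 61 = 5² + 6².
  Combine using the Brahmagupta–Fibonacci identity (a² + b²)(c² + d²) = (ac − bd)² + (ad + bc)² = (ac + bd)² + (ad − bc)²:
  13 · 17 = 221: from (2² + 3²)(1² + 4²), take (2·1 − 3·4, 2·4 + 3·1) = (2 − 12, 8 + 3) = (-10, 11); dropping signs (only squares matter) gives (10, 11); check 10² + 11² = 100 + 121 = 221 ✓.
  221 · 61 = 13481: from (10² + 11²)(5² + 6²), take (10·5 − 11·6, 10·6 + 11·5) = (50 − 66, 60 + 55) = (-16, 115); dropping signs (only squares matter) gives (16, 115); check 16² + 115² = 256 + 13225 = 13481 ✓.
Step 4: Order so x ≤ y and verify: 16² + 115² = 256 + 13225 = 13481 = n. ✓

n = 13481 = 16² + 115² (one valid representation with x ≤ y).


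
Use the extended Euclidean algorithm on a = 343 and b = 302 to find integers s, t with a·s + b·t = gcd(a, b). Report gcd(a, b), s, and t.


Euclidean algorithm on (343, 302) — divide until remainder is 0:
  343 = 1 · 302 + 41
  302 = 7 · 41 + 15
  41 = 2 · 15 + 11
  15 = 1 · 11 + 4
  11 = 2 · 4 + 3
  4 = 1 · 3 + 1
  3 = 3 · 1 + 0
gcd(343, 302) = 1.
Track Bezout coefficients alongside the remainders: start with r₀ = 343 = a·1 + b·0 (s = 1, t = 0) and r₁ = 302 = a·0 + b·1 (s = 0, t = 1); each new remainder r_{k+1} = r_{k-1} − q_k·r_k inherits s_{k+1} = s_{k-1} − q_k·s_k, t_{k+1} = t_{k-1} − q_k·t_k, so r_k = a·s_k + b·t_k at every step:
  q = 1: r = 41, s = 1 − 1·0 = 1, t = 0 − 1·1 = -1  (check: 343·1 + 302·(-1) = 41)
  q = 7: r = 15, s = 0 − 7·1 = -7, t = 1 − 7·(-1) = 8  (check: 343·(-7) + 302·8 = 15)
  q = 2: r = 11, s = 1 − 2·(-7) = 15, t = -1 − 2·8 = -17  (check: 343·15 + 302·(-17) = 11)
  q = 1: r = 4, s = -7 − 1·15 = -22, t = 8 − 1·(-17) = 25  (check: 343·(-22) + 302·25 = 4)
  q = 2: r = 3, s = 15 − 2·(-22) = 59, t = -17 − 2·25 = -67  (check: 343·59 + 302·(-67) = 3)
  q = 1: r = 1, s = -22 − 1·59 = -81, t = 25 − 1·(-67) = 92  (check: 343·(-81) + 302·92 = 1)
The row with r = 1 (the gcd) gives the Bezout coefficients s = -81, t = 92.
Result: 343 · (-81) + 302 · (92) = 1.

gcd(343, 302) = 1; s = -81, t = 92 (check: 343·(-81) + 302·92 = 1).


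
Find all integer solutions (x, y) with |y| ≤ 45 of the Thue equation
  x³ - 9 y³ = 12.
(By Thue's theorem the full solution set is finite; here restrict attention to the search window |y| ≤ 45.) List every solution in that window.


The equation is x³ - 9y³ = 12. For fixed y, x³ = 9·y³ + 12, so a solution requires the RHS to be a perfect cube.
Strategy: iterate y from -45 to 45, compute RHS = 9·y³ + 12, and check whether it is a (positive or negative) perfect cube.
Check small values of y:
  y = 0: RHS = 12 is not a perfect cube.
  y = 1: RHS = 21 is not a perfect cube.
  y = -1: RHS = 3 is not a perfect cube.
  y = 2: RHS = 84 is not a perfect cube.
  y = -2: RHS = -60 is not a perfect cube.
  y = 3: RHS = 255 is not a perfect cube.
  y = -3: RHS = -231 is not a perfect cube.
Continuing the search up to |y| = 45 finds no solutions either.
No (x, y) in the scanned range satisfies the equation.

No integer solutions with |y| ≤ 45.


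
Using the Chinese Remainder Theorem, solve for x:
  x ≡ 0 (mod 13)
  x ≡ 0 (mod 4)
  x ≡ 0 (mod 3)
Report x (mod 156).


Moduli 13, 4, 3 are pairwise coprime; by CRT there is a unique solution modulo M = 13 · 4 · 3 = 156.
Solve pairwise, accumulating the modulus:
  Start with x ≡ 0 (mod 13).
  Combine with x ≡ 0 (mod 4): since gcd(13, 4) = 1, we get a unique residue mod 52.
    Write x = 0 + 13·t and substitute into x ≡ 0 (mod 4): 13·t ≡ 0 − 0 = 0 (mod 4).
    Reduce coefficients mod 4: 1·t ≡ 0 (mod 4).
    So t ≡ 0 (mod 4).
    Then x = 0 + 13·0 = 0, valid modulo lcm(13, 4) = 52: x ≡ 0 (mod 52).
  Combine with x ≡ 0 (mod 3): since gcd(52, 3) = 1, we get a unique residue mod 156.
    Write x = 0 + 52·t and substitute into x ≡ 0 (mod 3): 52·t ≡ 0 − 0 = 0 (mod 3).
    Reduce coefficients mod 3: 1·t ≡ 0 (mod 3).
    So t ≡ 0 (mod 3).
    Then x = 0 + 52·0 = 0, valid modulo lcm(52, 3) = 156: x ≡ 0 (mod 156).
Verify: 0 mod 13 = 0 ✓, 0 mod 4 = 0 ✓, 0 mod 3 = 0 ✓.

x ≡ 0 (mod 156).
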